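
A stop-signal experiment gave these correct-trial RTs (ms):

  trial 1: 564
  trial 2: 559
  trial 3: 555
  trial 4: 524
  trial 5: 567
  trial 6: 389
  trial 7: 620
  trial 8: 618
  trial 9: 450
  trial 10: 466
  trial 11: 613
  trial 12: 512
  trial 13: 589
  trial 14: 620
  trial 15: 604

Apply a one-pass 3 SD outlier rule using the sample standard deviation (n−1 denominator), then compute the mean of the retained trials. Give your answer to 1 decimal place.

550.0 ms

n = 15, ΣRT = 8250, M = 550.000
Σ(x−M)² = 68518.00; s = √(68518.00/14) = 69.958
Cutoffs: 550.000 ± 3·69.958 → [340.1, 759.9]
No RTs fall outside the cutoffs; all 15 retained. Mean = 8250/15 = 550.000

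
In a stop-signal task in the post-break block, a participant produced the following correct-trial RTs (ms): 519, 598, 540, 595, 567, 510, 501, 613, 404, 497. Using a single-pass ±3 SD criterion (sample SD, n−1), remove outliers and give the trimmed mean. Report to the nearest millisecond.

n = 10, ΣRT = 5344, M = 534.400
Σ(x−M)² = 35340.40; s = √(35340.40/9) = 62.663
Cutoffs: 534.400 ± 3·62.663 → [346.4, 722.4]
No RTs fall outside the cutoffs; all 10 retained. Mean = 5344/10 = 534.400

534 ms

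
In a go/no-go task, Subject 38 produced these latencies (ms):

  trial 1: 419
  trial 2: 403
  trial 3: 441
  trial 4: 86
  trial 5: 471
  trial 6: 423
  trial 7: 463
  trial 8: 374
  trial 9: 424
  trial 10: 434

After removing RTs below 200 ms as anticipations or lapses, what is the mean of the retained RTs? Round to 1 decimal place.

Excluded: 86
Retained (n=9): Σ = 3852
Mean = 3852/9 = 428.0000

428.0 ms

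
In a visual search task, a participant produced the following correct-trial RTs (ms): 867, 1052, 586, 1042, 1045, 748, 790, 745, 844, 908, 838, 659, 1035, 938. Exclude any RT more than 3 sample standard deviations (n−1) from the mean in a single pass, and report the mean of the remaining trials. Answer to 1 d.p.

864.1 ms

n = 14, ΣRT = 12097, M = 864.071
Σ(x−M)² = 289928.93; s = √(289928.93/13) = 149.339
Cutoffs: 864.071 ± 3·149.339 → [416.1, 1312.1]
No RTs fall outside the cutoffs; all 14 retained. Mean = 12097/14 = 864.071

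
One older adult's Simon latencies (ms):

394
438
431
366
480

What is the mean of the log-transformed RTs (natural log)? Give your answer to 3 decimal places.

ln(RT): 5.9764, 6.0822, 6.0661, 5.9026, 6.1738
Σ ln(RT) = 30.2011
Mean = 30.2011/5 = 6.04022

6.040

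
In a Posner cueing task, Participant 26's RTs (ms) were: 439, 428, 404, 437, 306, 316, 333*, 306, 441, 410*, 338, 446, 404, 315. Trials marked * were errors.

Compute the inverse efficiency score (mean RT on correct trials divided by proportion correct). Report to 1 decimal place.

Correct trials (n=12): 439, 428, 404, 437, 306, 316, 306, 441, 338, 446, 404, 315
Mean correct RT = 4580/12 = 381.6667 ms
Proportion correct = 12/14
IES = 381.6667 / (12/14) = 445.278 ms

445.3 ms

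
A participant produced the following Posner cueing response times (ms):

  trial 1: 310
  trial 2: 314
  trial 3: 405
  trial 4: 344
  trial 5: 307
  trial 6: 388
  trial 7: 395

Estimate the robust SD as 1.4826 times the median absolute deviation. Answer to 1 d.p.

54.9 ms

Sorted: 307, 310, 314, 344, 388, 395, 405 → median = 344
|x − 344| sorted: 0, 30, 34, 37, 44, 51, 61 → MAD = 37
Robust SD ≈ 1.4826 × 37 = 54.856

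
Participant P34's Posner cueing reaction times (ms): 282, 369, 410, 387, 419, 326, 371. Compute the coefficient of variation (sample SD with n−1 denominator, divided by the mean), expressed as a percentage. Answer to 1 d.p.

n = 7, Σ = 2564, M = 366.2857
Σ(x−M)² = 13875.429; s = √(13875.429/6) = 48.0892
CV = 48.0892 / 366.2857 = 0.13129 = 13.129%

13.1%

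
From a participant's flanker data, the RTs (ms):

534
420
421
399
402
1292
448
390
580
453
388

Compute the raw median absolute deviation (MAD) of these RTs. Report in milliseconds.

31 ms

Sorted: 388, 390, 399, 402, 420, 421, 448, 453, 534, 580, 1292 → median = 421
|x − 421|: 113, 1, 0, 22, 19, 871, 27, 31, 159, 32, 33
Sorted deviations: 0, 1, 19, 22, 27, 31, 32, 33, 113, 159, 871 → MAD = 31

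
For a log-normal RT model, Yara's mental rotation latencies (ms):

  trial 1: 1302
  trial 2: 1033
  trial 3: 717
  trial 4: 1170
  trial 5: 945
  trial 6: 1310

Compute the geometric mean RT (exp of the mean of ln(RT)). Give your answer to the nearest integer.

ln(RT): 7.1717, 6.9402, 6.5751, 7.0648, 6.8512, 7.1778
Mean ln(RT) = 41.7807/6 = 6.96345
Geometric mean = exp(6.96345) = 1057.27 ms

1057 ms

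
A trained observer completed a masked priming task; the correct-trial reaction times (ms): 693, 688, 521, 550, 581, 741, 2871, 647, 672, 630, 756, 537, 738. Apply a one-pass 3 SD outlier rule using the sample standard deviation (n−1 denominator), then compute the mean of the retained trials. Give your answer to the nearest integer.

n = 13, ΣRT = 10625, M = 817.308
Σ(x−M)² = 4644564.77; s = √(4644564.77/12) = 622.131
Cutoffs: 817.308 ± 3·622.131 → [-1049.1, 2683.7]
Outside: 2871 → excluded.
Retained (n=12): Σ = 7754, mean = 7754/12 = 646.167

646 ms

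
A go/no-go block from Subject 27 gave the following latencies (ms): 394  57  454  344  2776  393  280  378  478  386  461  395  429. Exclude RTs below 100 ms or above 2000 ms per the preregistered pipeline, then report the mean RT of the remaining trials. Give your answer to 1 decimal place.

399.3 ms

Excluded: 57, 2776
Retained (n=11): Σ = 4392
Mean = 4392/11 = 399.2727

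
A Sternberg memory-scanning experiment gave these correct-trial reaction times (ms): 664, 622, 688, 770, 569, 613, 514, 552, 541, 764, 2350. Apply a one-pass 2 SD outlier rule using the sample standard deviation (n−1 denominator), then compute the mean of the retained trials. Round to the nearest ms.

630 ms

n = 11, ΣRT = 8647, M = 786.091
Σ(x−M)² = 2764002.91; s = √(2764002.91/10) = 525.738
Cutoffs: 786.091 ± 2·525.738 → [-265.4, 1837.6]
Outside: 2350 → excluded.
Retained (n=10): Σ = 6297, mean = 6297/10 = 629.700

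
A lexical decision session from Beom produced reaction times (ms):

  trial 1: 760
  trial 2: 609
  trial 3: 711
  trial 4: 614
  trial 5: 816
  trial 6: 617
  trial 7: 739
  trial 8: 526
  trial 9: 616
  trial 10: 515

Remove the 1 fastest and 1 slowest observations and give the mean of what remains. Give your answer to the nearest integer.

649 ms

Sorted: 515, 526, 609, 614, 616, 617, 711, 739, 760, 816
Drop lowest 1 (515) and highest 1 (816)
Remaining (n=8): Σ = 5192, mean = 5192/8 = 649.000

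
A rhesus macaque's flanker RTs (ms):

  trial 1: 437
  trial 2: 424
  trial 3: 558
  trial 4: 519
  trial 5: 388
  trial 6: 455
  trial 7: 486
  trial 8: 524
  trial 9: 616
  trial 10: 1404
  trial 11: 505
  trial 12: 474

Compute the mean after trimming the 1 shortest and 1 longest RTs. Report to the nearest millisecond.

500 ms

Sorted: 388, 424, 437, 455, 474, 486, 505, 519, 524, 558, 616, 1404
Drop lowest 1 (388) and highest 1 (1404)
Remaining (n=10): Σ = 4998, mean = 4998/10 = 499.800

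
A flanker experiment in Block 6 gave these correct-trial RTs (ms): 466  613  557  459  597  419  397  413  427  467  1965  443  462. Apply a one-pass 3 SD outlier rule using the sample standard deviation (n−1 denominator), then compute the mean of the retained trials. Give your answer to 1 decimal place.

n = 13, ΣRT = 7685, M = 591.154
Σ(x−M)² = 2102321.69; s = √(2102321.69/12) = 418.561
Cutoffs: 591.154 ± 3·418.561 → [-664.5, 1846.8]
Outside: 1965 → excluded.
Retained (n=12): Σ = 5720, mean = 5720/12 = 476.667

476.7 ms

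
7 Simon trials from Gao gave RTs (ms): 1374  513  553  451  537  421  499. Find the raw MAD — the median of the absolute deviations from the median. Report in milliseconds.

Sorted: 421, 451, 499, 513, 537, 553, 1374 → median = 513
|x − 513|: 861, 0, 40, 62, 24, 92, 14
Sorted deviations: 0, 14, 24, 40, 62, 92, 861 → MAD = 40

40 ms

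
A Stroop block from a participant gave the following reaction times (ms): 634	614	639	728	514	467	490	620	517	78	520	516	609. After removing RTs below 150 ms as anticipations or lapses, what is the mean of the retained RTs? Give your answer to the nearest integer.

Excluded: 78
Retained (n=12): Σ = 6868
Mean = 6868/12 = 572.3333

572 ms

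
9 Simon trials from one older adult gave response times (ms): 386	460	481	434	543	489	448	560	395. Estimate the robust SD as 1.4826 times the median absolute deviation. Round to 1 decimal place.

Sorted: 386, 395, 434, 448, 460, 481, 489, 543, 560 → median = 460
|x − 460| sorted: 0, 12, 21, 26, 29, 65, 74, 83, 100 → MAD = 29
Robust SD ≈ 1.4826 × 29 = 42.995

43.0 ms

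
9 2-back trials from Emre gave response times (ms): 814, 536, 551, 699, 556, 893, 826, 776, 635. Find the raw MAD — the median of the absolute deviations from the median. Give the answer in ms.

Sorted: 536, 551, 556, 635, 699, 776, 814, 826, 893 → median = 699
|x − 699|: 115, 163, 148, 0, 143, 194, 127, 77, 64
Sorted deviations: 0, 64, 77, 115, 127, 143, 148, 163, 194 → MAD = 127

127 ms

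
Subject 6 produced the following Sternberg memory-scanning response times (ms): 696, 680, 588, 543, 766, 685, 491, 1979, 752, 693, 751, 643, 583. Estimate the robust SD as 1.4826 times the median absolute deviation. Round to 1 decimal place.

99.3 ms

Sorted: 491, 543, 583, 588, 643, 680, 685, 693, 696, 751, 752, 766, 1979 → median = 685
|x − 685| sorted: 0, 5, 8, 11, 42, 66, 67, 81, 97, 102, 142, 194, 1294 → MAD = 67
Robust SD ≈ 1.4826 × 67 = 99.334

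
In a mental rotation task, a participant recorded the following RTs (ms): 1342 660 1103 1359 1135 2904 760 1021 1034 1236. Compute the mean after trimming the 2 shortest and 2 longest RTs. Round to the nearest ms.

Sorted: 660, 760, 1021, 1034, 1103, 1135, 1236, 1342, 1359, 2904
Drop lowest 2 (660, 760) and highest 2 (1359, 2904)
Remaining (n=6): Σ = 6871, mean = 6871/6 = 1145.167

1145 ms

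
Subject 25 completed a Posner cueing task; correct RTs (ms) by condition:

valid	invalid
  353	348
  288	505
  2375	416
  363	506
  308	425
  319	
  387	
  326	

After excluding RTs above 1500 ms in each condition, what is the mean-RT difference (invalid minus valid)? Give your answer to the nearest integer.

valid: exclude 2375
M(valid) = 2344/7 = 334.857
M(invalid) = 2200/5 = 440.000
Difference = 440.000 − 334.857 = 105.143 ms

105 ms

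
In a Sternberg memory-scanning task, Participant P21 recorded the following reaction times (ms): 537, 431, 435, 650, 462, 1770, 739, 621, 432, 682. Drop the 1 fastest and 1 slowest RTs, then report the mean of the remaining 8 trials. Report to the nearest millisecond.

570 ms

Sorted: 431, 432, 435, 462, 537, 621, 650, 682, 739, 1770
Drop lowest 1 (431) and highest 1 (1770)
Remaining (n=8): Σ = 4558, mean = 4558/8 = 569.750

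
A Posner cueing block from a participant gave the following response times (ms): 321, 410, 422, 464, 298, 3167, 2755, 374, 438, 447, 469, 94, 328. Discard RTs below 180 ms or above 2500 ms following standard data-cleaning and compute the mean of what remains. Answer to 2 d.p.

397.10 ms

Excluded: 94, 2755, 3167
Retained (n=10): Σ = 3971
Mean = 3971/10 = 397.1000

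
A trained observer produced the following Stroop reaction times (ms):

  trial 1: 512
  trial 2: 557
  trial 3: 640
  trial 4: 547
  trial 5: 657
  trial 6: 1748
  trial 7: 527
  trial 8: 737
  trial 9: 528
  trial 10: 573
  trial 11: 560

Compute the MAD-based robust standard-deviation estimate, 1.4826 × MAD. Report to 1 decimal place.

Sorted: 512, 527, 528, 547, 557, 560, 573, 640, 657, 737, 1748 → median = 560
|x − 560| sorted: 0, 3, 13, 13, 32, 33, 48, 80, 97, 177, 1188 → MAD = 33
Robust SD ≈ 1.4826 × 33 = 48.926

48.9 ms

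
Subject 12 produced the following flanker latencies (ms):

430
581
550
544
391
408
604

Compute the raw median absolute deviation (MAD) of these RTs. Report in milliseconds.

60 ms

Sorted: 391, 408, 430, 544, 550, 581, 604 → median = 544
|x − 544|: 114, 37, 6, 0, 153, 136, 60
Sorted deviations: 0, 6, 37, 60, 114, 136, 153 → MAD = 60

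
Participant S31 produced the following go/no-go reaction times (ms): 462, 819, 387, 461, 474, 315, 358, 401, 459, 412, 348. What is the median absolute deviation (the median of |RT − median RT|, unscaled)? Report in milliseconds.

50 ms

Sorted: 315, 348, 358, 387, 401, 412, 459, 461, 462, 474, 819 → median = 412
|x − 412|: 50, 407, 25, 49, 62, 97, 54, 11, 47, 0, 64
Sorted deviations: 0, 11, 25, 47, 49, 50, 54, 62, 64, 97, 407 → MAD = 50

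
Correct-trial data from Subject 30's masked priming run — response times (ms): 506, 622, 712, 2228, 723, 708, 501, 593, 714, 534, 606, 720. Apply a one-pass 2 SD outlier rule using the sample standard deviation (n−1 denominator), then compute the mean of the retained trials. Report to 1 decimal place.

630.8 ms

n = 12, ΣRT = 9167, M = 763.917
Σ(x−M)² = 2418254.92; s = √(2418254.92/11) = 468.872
Cutoffs: 763.917 ± 2·468.872 → [-173.8, 1701.7]
Outside: 2228 → excluded.
Retained (n=11): Σ = 6939, mean = 6939/11 = 630.818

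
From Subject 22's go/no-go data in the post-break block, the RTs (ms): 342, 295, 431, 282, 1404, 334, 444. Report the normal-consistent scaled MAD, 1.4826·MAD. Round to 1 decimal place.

89.0 ms

Sorted: 282, 295, 334, 342, 431, 444, 1404 → median = 342
|x − 342| sorted: 0, 8, 47, 60, 89, 102, 1062 → MAD = 60
Robust SD ≈ 1.4826 × 60 = 88.956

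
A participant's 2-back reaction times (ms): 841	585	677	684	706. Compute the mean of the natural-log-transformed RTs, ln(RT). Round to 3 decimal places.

6.542

ln(RT): 6.7346, 6.3716, 6.5177, 6.5280, 6.5596
Σ ln(RT) = 32.7114
Mean = 32.7114/5 = 6.54229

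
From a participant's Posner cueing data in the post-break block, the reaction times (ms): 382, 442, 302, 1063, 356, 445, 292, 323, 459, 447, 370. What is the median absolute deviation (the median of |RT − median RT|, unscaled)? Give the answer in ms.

Sorted: 292, 302, 323, 356, 370, 382, 442, 445, 447, 459, 1063 → median = 382
|x − 382|: 0, 60, 80, 681, 26, 63, 90, 59, 77, 65, 12
Sorted deviations: 0, 12, 26, 59, 60, 63, 65, 77, 80, 90, 681 → MAD = 63

63 ms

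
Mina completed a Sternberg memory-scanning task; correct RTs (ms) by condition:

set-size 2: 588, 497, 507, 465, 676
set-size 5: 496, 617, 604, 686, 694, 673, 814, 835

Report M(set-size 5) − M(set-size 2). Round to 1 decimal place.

130.8 ms

M(set-size 2) = 2733/5 = 546.600
M(set-size 5) = 5419/8 = 677.375
Difference = 677.375 − 546.600 = 130.775 ms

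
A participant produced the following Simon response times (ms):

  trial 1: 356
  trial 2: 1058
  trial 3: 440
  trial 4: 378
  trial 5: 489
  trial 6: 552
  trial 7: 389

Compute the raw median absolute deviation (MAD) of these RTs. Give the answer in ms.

Sorted: 356, 378, 389, 440, 489, 552, 1058 → median = 440
|x − 440|: 84, 618, 0, 62, 49, 112, 51
Sorted deviations: 0, 49, 51, 62, 84, 112, 618 → MAD = 62

62 ms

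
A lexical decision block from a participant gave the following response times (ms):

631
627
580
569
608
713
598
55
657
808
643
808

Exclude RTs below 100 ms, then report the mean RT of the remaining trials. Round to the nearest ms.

Excluded: 55
Retained (n=11): Σ = 7242
Mean = 7242/11 = 658.3636

658 ms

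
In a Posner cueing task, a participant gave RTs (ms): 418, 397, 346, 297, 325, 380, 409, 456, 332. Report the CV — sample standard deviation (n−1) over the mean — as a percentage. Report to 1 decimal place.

13.8%

n = 9, Σ = 3360, M = 373.3333
Σ(x−M)² = 21324.000; s = √(21324.000/8) = 51.6285
CV = 51.6285 / 373.3333 = 0.13829 = 13.829%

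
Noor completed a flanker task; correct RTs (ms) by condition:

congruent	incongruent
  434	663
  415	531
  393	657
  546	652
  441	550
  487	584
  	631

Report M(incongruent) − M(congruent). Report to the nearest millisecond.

M(congruent) = 2716/6 = 452.667
M(incongruent) = 4268/7 = 609.714
Difference = 609.714 − 452.667 = 157.048 ms

157 ms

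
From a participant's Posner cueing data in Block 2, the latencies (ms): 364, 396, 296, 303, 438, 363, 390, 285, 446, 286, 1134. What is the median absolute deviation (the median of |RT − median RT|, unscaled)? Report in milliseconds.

Sorted: 285, 286, 296, 303, 363, 364, 390, 396, 438, 446, 1134 → median = 364
|x − 364|: 0, 32, 68, 61, 74, 1, 26, 79, 82, 78, 770
Sorted deviations: 0, 1, 26, 32, 61, 68, 74, 78, 79, 82, 770 → MAD = 68

68 ms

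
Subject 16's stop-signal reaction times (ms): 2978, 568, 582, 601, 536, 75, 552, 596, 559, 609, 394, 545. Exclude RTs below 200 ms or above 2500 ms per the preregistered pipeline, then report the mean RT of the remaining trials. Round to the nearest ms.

554 ms

Excluded: 75, 2978
Retained (n=10): Σ = 5542
Mean = 5542/10 = 554.2000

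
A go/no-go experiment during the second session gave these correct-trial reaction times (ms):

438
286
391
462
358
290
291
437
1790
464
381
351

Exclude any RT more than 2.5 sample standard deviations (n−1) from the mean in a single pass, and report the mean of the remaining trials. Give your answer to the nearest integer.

n = 12, ΣRT = 5939, M = 494.917
Σ(x−M)² = 1876326.92; s = √(1876326.92/11) = 413.007
Cutoffs: 494.917 ± 2.5·413.007 → [-537.6, 1527.4]
Outside: 1790 → excluded.
Retained (n=11): Σ = 4149, mean = 4149/11 = 377.182

377 ms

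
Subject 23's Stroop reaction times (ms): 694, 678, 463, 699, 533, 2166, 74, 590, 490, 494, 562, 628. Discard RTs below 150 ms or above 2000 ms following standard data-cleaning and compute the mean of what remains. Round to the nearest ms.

583 ms

Excluded: 74, 2166
Retained (n=10): Σ = 5831
Mean = 5831/10 = 583.1000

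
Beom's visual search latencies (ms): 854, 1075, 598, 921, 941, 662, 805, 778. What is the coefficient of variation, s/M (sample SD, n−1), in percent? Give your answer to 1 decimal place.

18.6%

n = 8, Σ = 6634, M = 829.2500
Σ(x−M)² = 166575.500; s = √(166575.500/7) = 154.2611
CV = 154.2611 / 829.2500 = 0.18602 = 18.602%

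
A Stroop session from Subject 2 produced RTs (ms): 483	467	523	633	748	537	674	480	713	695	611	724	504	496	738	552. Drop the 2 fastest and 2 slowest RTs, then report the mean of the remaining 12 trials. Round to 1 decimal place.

Sorted: 467, 480, 483, 496, 504, 523, 537, 552, 611, 633, 674, 695, 713, 724, 738, 748
Drop lowest 2 (467, 480) and highest 2 (738, 748)
Remaining (n=12): Σ = 7145, mean = 7145/12 = 595.417

595.4 ms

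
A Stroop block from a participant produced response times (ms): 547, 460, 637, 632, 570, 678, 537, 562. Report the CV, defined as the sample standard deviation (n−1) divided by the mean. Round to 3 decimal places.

n = 8, Σ = 4623, M = 577.8750
Σ(x−M)² = 33282.875; s = √(33282.875/7) = 68.9543
CV = 68.9543 / 577.8750 = 0.11932

0.119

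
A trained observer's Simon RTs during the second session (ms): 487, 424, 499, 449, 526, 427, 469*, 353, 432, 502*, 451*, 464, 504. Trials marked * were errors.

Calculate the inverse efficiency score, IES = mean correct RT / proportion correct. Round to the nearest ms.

593 ms

Correct trials (n=10): 487, 424, 499, 449, 526, 427, 353, 432, 464, 504
Mean correct RT = 4565/10 = 456.5000 ms
Proportion correct = 10/13
IES = 456.5000 / (10/13) = 593.450 ms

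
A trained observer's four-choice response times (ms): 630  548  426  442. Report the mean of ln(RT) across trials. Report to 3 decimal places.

ln(RT): 6.4457, 6.3063, 6.0544, 6.0913
Σ ln(RT) = 24.8977
Mean = 24.8977/4 = 6.22444

6.224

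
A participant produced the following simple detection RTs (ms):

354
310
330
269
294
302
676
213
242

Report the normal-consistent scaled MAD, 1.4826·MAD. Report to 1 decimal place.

Sorted: 213, 242, 269, 294, 302, 310, 330, 354, 676 → median = 302
|x − 302| sorted: 0, 8, 8, 28, 33, 52, 60, 89, 374 → MAD = 33
Robust SD ≈ 1.4826 × 33 = 48.926

48.9 ms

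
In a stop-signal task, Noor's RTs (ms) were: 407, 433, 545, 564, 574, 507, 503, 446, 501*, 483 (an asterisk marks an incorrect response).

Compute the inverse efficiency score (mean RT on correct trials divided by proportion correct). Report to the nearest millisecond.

Correct trials (n=9): 407, 433, 545, 564, 574, 507, 503, 446, 483
Mean correct RT = 4462/9 = 495.7778 ms
Proportion correct = 9/10
IES = 495.7778 / (9/10) = 550.864 ms

551 ms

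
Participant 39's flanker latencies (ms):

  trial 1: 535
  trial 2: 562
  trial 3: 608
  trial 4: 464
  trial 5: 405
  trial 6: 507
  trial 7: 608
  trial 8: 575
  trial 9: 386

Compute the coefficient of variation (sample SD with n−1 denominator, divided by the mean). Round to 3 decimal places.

0.160

n = 9, Σ = 4650, M = 516.6667
Σ(x−M)² = 54888.000; s = √(54888.000/8) = 82.8312
CV = 82.8312 / 516.6667 = 0.16032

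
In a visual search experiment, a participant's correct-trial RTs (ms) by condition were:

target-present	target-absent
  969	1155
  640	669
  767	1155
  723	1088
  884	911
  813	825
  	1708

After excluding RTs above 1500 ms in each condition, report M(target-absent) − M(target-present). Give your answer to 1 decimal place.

target-absent: exclude 1708
M(target-present) = 4796/6 = 799.333
M(target-absent) = 5803/6 = 967.167
Difference = 967.167 − 799.333 = 167.833 ms

167.8 ms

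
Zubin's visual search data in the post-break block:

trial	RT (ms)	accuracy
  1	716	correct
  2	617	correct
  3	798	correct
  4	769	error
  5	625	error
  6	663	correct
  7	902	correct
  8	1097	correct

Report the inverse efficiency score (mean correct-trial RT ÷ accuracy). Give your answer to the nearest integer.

1065 ms

Correct trials (n=6): 716, 617, 798, 663, 902, 1097
Mean correct RT = 4793/6 = 798.8333 ms
Proportion correct = 6/8
IES = 798.8333 / (6/8) = 1065.111 ms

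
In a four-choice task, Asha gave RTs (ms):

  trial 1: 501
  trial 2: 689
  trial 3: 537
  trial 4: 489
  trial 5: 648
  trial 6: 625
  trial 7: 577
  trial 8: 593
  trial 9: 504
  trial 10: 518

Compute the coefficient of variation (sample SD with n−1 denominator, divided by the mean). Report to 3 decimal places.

n = 10, Σ = 5681, M = 568.1000
Σ(x−M)² = 43282.900; s = √(43282.900/9) = 69.3485
CV = 69.3485 / 568.1000 = 0.12207

0.122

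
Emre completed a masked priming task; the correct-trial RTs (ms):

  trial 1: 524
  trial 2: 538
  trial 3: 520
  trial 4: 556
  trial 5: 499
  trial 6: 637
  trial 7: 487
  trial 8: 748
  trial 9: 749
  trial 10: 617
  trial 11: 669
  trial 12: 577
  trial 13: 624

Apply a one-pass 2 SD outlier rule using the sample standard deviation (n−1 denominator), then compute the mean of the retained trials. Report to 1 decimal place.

n = 13, ΣRT = 7745, M = 595.769
Σ(x−M)² = 92322.31; s = √(92322.31/12) = 87.713
Cutoffs: 595.769 ± 2·87.713 → [420.3, 771.2]
No RTs fall outside the cutoffs; all 13 retained. Mean = 7745/13 = 595.769

595.8 ms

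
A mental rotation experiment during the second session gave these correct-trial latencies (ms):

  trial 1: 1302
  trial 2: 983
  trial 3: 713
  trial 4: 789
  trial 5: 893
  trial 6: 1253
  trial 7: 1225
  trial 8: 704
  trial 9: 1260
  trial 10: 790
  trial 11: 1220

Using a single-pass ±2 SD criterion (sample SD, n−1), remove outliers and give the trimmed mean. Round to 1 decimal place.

n = 11, ΣRT = 11132, M = 1012.000
Σ(x−M)² = 590598.00; s = √(590598.00/10) = 243.022
Cutoffs: 1012.000 ± 2·243.022 → [526.0, 1498.0]
No RTs fall outside the cutoffs; all 11 retained. Mean = 11132/11 = 1012.000

1012.0 ms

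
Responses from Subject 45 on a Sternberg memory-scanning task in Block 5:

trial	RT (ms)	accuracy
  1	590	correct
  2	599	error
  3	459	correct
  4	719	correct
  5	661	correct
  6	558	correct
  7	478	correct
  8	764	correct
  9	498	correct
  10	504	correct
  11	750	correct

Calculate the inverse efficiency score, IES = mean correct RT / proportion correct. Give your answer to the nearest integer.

658 ms

Correct trials (n=10): 590, 459, 719, 661, 558, 478, 764, 498, 504, 750
Mean correct RT = 5981/10 = 598.1000 ms
Proportion correct = 10/11
IES = 598.1000 / (10/11) = 657.910 ms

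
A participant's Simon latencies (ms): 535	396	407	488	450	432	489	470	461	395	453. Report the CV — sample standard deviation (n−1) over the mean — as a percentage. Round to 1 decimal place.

n = 11, Σ = 4976, M = 452.3636
Σ(x−M)² = 18772.545; s = √(18772.545/10) = 43.3273
CV = 43.3273 / 452.3636 = 0.09578 = 9.578%

9.6%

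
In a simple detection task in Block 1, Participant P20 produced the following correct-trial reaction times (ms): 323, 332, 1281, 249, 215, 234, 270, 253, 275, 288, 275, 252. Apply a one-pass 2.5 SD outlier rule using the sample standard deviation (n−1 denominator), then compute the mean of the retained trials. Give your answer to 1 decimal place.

269.6 ms

n = 12, ΣRT = 4247, M = 353.917
Σ(x−M)² = 950018.92; s = √(950018.92/11) = 293.880
Cutoffs: 353.917 ± 2.5·293.880 → [-380.8, 1088.6]
Outside: 1281 → excluded.
Retained (n=11): Σ = 2966, mean = 2966/11 = 269.636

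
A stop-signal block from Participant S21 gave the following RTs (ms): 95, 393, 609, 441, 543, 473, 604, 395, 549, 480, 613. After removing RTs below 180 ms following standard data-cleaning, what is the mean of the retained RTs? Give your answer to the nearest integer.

Excluded: 95
Retained (n=10): Σ = 5100
Mean = 5100/10 = 510.0000

510 ms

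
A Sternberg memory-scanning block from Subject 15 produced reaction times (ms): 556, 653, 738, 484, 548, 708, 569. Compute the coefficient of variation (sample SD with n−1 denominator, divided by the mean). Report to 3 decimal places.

n = 7, Σ = 4256, M = 608.0000
Σ(x−M)² = 52126.000; s = √(52126.000/6) = 93.2077
CV = 93.2077 / 608.0000 = 0.15330

0.153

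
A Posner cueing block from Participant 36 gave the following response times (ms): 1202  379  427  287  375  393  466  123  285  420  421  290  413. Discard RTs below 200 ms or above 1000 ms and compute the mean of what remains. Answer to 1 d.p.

Excluded: 123, 1202
Retained (n=11): Σ = 4156
Mean = 4156/11 = 377.8182

377.8 ms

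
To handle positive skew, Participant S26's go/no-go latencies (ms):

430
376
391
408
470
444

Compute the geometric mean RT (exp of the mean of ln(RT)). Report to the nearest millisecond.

ln(RT): 6.0638, 5.9296, 5.9687, 6.0113, 6.1527, 6.0958
Mean ln(RT) = 36.2219/6 = 6.03698
Geometric mean = exp(6.03698) = 418.63 ms

419 ms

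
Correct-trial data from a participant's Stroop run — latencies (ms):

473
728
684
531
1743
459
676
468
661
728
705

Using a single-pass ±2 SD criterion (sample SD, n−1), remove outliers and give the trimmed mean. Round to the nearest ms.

n = 11, ΣRT = 7856, M = 714.182
Σ(x−M)² = 1281577.64; s = √(1281577.64/10) = 357.991
Cutoffs: 714.182 ± 2·357.991 → [-1.8, 1430.2]
Outside: 1743 → excluded.
Retained (n=10): Σ = 6113, mean = 6113/10 = 611.300

611 ms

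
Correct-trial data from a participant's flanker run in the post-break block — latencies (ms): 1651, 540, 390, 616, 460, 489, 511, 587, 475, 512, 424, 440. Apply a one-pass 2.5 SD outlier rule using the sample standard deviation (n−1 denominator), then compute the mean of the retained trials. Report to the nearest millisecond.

495 ms

n = 12, ΣRT = 7095, M = 591.250
Σ(x−M)² = 1271594.25; s = √(1271594.25/11) = 339.999
Cutoffs: 591.250 ± 2.5·339.999 → [-258.7, 1441.2]
Outside: 1651 → excluded.
Retained (n=11): Σ = 5444, mean = 5444/11 = 494.909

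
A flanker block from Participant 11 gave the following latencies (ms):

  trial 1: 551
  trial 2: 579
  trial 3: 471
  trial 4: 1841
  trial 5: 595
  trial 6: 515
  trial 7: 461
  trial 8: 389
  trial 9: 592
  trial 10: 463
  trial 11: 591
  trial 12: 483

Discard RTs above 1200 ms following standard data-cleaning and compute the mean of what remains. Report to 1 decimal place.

Excluded: 1841
Retained (n=11): Σ = 5690
Mean = 5690/11 = 517.2727

517.3 ms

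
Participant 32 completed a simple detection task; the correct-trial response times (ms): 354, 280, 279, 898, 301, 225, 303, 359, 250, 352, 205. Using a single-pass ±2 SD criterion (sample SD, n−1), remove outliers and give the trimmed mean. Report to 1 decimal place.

n = 11, ΣRT = 3806, M = 346.000
Σ(x−M)² = 361430.00; s = √(361430.00/10) = 190.113
Cutoffs: 346.000 ± 2·190.113 → [-34.2, 726.2]
Outside: 898 → excluded.
Retained (n=10): Σ = 2908, mean = 2908/10 = 290.800

290.8 ms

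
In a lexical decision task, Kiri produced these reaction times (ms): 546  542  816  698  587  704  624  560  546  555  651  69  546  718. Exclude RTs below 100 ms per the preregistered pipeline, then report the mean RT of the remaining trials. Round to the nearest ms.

623 ms

Excluded: 69
Retained (n=13): Σ = 8093
Mean = 8093/13 = 622.5385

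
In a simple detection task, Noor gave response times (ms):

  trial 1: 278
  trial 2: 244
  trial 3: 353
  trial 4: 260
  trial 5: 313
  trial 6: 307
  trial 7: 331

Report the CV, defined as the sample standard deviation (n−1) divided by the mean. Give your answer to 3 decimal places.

0.131

n = 7, Σ = 2086, M = 298.0000
Σ(x−M)² = 9180.000; s = √(9180.000/6) = 39.1152
CV = 39.1152 / 298.0000 = 0.13126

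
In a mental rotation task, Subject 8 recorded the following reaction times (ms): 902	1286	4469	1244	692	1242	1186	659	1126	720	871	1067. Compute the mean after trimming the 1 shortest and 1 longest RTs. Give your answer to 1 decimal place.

Sorted: 659, 692, 720, 871, 902, 1067, 1126, 1186, 1242, 1244, 1286, 4469
Drop lowest 1 (659) and highest 1 (4469)
Remaining (n=10): Σ = 10336, mean = 10336/10 = 1033.600

1033.6 ms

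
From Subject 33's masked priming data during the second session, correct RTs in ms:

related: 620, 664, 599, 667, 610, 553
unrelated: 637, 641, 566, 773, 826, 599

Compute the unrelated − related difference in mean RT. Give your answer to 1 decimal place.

54.8 ms

M(related) = 3713/6 = 618.833
M(unrelated) = 4042/6 = 673.667
Difference = 673.667 − 618.833 = 54.833 ms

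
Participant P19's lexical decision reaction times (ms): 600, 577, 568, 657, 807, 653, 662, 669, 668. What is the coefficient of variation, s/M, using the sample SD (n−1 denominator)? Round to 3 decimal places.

n = 9, Σ = 5861, M = 651.2222
Σ(x−M)² = 40075.556; s = √(40075.556/8) = 70.7774
CV = 70.7774 / 651.2222 = 0.10868

0.109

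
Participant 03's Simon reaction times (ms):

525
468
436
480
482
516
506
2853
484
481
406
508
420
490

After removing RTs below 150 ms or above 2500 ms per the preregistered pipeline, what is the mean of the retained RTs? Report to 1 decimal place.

Excluded: 2853
Retained (n=13): Σ = 6202
Mean = 6202/13 = 477.0769

477.1 ms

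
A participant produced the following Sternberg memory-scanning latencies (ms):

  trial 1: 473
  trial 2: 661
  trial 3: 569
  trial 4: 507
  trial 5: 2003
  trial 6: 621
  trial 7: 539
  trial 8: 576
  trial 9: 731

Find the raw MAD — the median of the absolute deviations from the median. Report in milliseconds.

Sorted: 473, 507, 539, 569, 576, 621, 661, 731, 2003 → median = 576
|x − 576|: 103, 85, 7, 69, 1427, 45, 37, 0, 155
Sorted deviations: 0, 7, 37, 45, 69, 85, 103, 155, 1427 → MAD = 69

69 ms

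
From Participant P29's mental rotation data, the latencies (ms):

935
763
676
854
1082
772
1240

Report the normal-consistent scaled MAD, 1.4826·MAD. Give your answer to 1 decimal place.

Sorted: 676, 763, 772, 854, 935, 1082, 1240 → median = 854
|x − 854| sorted: 0, 81, 82, 91, 178, 228, 386 → MAD = 91
Robust SD ≈ 1.4826 × 91 = 134.917

134.9 ms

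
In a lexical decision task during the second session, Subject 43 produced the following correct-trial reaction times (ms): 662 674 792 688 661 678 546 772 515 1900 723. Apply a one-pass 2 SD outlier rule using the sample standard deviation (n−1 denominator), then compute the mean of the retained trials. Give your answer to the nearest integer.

n = 11, ΣRT = 8611, M = 782.818
Σ(x−M)² = 1440939.64; s = √(1440939.64/10) = 379.597
Cutoffs: 782.818 ± 2·379.597 → [23.6, 1542.0]
Outside: 1900 → excluded.
Retained (n=10): Σ = 6711, mean = 6711/10 = 671.100

671 ms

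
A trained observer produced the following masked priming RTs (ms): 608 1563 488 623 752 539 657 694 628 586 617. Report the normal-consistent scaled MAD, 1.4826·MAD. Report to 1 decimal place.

Sorted: 488, 539, 586, 608, 617, 623, 628, 657, 694, 752, 1563 → median = 623
|x − 623| sorted: 0, 5, 6, 15, 34, 37, 71, 84, 129, 135, 940 → MAD = 37
Robust SD ≈ 1.4826 × 37 = 54.856

54.9 ms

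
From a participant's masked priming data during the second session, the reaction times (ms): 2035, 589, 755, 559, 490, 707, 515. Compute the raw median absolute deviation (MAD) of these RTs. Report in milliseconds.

Sorted: 490, 515, 559, 589, 707, 755, 2035 → median = 589
|x − 589|: 1446, 0, 166, 30, 99, 118, 74
Sorted deviations: 0, 30, 74, 99, 118, 166, 1446 → MAD = 99

99 ms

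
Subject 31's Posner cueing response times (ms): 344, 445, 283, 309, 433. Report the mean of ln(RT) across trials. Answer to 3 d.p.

5.878

ln(RT): 5.8406, 6.0981, 5.6454, 5.7333, 6.0707
Σ ln(RT) = 29.3882
Mean = 29.3882/5 = 5.87765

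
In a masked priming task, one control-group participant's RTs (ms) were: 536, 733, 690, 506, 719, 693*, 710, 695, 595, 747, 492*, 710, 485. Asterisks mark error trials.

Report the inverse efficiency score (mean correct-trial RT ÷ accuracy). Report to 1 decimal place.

765.6 ms

Correct trials (n=11): 536, 733, 690, 506, 719, 710, 695, 595, 747, 710, 485
Mean correct RT = 7126/11 = 647.8182 ms
Proportion correct = 11/13
IES = 647.8182 / (11/13) = 765.603 ms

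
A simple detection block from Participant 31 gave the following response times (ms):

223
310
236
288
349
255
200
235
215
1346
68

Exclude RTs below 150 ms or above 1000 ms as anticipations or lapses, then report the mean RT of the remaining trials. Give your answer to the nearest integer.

257 ms

Excluded: 68, 1346
Retained (n=9): Σ = 2311
Mean = 2311/9 = 256.7778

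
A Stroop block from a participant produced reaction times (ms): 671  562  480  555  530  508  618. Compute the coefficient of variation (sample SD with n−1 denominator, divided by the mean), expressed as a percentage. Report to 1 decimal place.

n = 7, Σ = 3924, M = 560.5714
Σ(x−M)² = 25715.714; s = √(25715.714/6) = 65.4672
CV = 65.4672 / 560.5714 = 0.11679 = 11.679%

11.7%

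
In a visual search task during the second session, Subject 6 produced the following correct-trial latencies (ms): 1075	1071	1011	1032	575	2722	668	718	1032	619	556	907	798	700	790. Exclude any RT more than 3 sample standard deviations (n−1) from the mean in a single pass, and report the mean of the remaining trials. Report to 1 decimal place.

825.1 ms

n = 15, ΣRT = 14274, M = 951.600
Σ(x−M)² = 3839203.60; s = √(3839203.60/14) = 523.669
Cutoffs: 951.600 ± 3·523.669 → [-619.4, 2522.6]
Outside: 2722 → excluded.
Retained (n=14): Σ = 11552, mean = 11552/14 = 825.143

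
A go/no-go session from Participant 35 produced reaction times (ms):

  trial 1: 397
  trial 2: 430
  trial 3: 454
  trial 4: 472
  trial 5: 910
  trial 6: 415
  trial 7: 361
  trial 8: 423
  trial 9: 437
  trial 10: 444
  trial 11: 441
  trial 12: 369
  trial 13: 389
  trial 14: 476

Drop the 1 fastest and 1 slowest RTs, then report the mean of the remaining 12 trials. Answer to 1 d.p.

428.9 ms

Sorted: 361, 369, 389, 397, 415, 423, 430, 437, 441, 444, 454, 472, 476, 910
Drop lowest 1 (361) and highest 1 (910)
Remaining (n=12): Σ = 5147, mean = 5147/12 = 428.917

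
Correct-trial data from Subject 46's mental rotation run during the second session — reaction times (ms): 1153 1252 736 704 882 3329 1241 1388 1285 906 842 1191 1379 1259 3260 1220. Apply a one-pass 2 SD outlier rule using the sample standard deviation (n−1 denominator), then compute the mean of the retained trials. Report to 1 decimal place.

1102.7 ms

n = 16, ΣRT = 22027, M = 1376.688
Σ(x−M)² = 9138947.44; s = √(9138947.44/15) = 780.553
Cutoffs: 1376.688 ± 2·780.553 → [-184.4, 2937.8]
Outside: 3260, 3329 → excluded.
Retained (n=14): Σ = 15438, mean = 15438/14 = 1102.714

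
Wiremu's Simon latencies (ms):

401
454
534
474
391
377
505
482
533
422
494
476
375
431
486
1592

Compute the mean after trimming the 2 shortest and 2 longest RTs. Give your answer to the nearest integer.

462 ms

Sorted: 375, 377, 391, 401, 422, 431, 454, 474, 476, 482, 486, 494, 505, 533, 534, 1592
Drop lowest 2 (375, 377) and highest 2 (534, 1592)
Remaining (n=12): Σ = 5549, mean = 5549/12 = 462.417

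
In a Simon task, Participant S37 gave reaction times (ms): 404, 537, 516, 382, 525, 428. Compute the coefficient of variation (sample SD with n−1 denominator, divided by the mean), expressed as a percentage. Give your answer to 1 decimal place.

14.7%

n = 6, Σ = 2792, M = 465.3333
Σ(x−M)² = 23363.333; s = √(23363.333/5) = 68.3569
CV = 68.3569 / 465.3333 = 0.14690 = 14.690%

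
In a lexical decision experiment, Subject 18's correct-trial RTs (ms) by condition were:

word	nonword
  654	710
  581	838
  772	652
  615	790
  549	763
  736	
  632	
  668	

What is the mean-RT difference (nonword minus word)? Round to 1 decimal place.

M(word) = 5207/8 = 650.875
M(nonword) = 3753/5 = 750.600
Difference = 750.600 − 650.875 = 99.725 ms

99.7 ms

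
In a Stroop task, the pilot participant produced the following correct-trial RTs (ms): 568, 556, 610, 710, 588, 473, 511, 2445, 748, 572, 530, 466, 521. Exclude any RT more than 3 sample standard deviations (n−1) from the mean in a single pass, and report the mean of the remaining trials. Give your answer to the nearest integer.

571 ms

n = 13, ΣRT = 9298, M = 715.231
Σ(x−M)² = 3322548.31; s = √(3322548.31/12) = 526.193
Cutoffs: 715.231 ± 3·526.193 → [-863.3, 2293.8]
Outside: 2445 → excluded.
Retained (n=12): Σ = 6853, mean = 6853/12 = 571.083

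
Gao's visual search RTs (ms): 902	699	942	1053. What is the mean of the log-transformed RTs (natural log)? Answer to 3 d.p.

6.790

ln(RT): 6.8046, 6.5497, 6.8480, 6.9594
Σ ln(RT) = 27.1617
Mean = 27.1617/4 = 6.79042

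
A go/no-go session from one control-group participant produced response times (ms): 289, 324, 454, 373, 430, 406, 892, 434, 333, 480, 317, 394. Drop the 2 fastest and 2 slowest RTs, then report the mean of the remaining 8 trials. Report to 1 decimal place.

Sorted: 289, 317, 324, 333, 373, 394, 406, 430, 434, 454, 480, 892
Drop lowest 2 (289, 317) and highest 2 (480, 892)
Remaining (n=8): Σ = 3148, mean = 3148/8 = 393.500

393.5 ms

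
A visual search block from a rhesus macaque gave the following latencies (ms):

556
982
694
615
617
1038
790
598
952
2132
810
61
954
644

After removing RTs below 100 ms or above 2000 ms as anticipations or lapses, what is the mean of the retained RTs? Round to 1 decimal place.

Excluded: 61, 2132
Retained (n=12): Σ = 9250
Mean = 9250/12 = 770.8333

770.8 ms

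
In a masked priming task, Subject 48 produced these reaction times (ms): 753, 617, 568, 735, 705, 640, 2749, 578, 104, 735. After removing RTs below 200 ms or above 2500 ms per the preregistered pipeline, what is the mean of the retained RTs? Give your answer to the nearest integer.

666 ms

Excluded: 104, 2749
Retained (n=8): Σ = 5331
Mean = 5331/8 = 666.3750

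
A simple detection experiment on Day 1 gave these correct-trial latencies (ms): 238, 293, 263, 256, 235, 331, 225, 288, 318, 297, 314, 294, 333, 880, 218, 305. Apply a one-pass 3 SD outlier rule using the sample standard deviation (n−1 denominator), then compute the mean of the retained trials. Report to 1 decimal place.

280.5 ms

n = 16, ΣRT = 5088, M = 318.000
Σ(x−M)² = 357772.00; s = √(357772.00/15) = 154.439
Cutoffs: 318.000 ± 3·154.439 → [-145.3, 781.3]
Outside: 880 → excluded.
Retained (n=15): Σ = 4208, mean = 4208/15 = 280.533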